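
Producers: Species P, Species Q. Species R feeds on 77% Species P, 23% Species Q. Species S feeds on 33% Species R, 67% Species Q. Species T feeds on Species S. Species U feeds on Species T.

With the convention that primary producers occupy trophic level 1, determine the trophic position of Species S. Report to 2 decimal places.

Species R: 1 + (0.77×1 + 0.23×1) = 2
Species S: 1 + (0.33×2 + 0.67×1) = 2.33
Species T: 1 + 2.33 = 3.33
Species U: 1 + 3.33 = 4.33

2.33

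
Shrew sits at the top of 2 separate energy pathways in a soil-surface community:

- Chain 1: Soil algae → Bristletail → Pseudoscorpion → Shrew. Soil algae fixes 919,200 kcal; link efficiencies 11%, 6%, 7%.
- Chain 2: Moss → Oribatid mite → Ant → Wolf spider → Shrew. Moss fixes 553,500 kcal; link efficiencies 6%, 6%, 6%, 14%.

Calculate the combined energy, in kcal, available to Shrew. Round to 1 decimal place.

Chain 1: 919200 × 0.11 × 0.06 × 0.07 = 424.6704 kcal
Chain 2: 553500 × 0.06 × 0.06 × 0.06 × 0.14 = 16.73784 kcal
Total at Shrew: 424.6704 + 16.73784 = 441.40824 kcal

441.4 kcal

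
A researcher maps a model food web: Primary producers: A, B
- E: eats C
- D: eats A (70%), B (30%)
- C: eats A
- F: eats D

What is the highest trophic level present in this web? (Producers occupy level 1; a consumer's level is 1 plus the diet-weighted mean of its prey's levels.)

3

C: 1 + 1 = 2
D: 1 + (0.7×1 + 0.3×1) = 2
E: 1 + 2 = 3
F: 1 + 2 = 3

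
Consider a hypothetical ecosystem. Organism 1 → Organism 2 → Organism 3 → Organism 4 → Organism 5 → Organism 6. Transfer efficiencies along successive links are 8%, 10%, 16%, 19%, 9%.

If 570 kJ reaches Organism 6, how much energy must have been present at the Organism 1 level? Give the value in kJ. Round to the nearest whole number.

Cumulative transfer efficiency: 0.08 × 0.1 × 0.16 × 0.19 × 0.09 = 0.000021888
Organism 1 energy = 570 / 0.000021888 = 26041667 kJ

26041667 kJ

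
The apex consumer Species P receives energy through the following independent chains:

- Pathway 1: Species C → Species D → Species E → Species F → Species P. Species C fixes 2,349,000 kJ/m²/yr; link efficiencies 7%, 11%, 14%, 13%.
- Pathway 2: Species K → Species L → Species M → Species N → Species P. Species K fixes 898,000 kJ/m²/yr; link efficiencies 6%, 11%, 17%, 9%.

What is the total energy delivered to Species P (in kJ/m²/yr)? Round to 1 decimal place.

419.9 kJ/m²/yr

Pathway 1: 2349000 × 0.07 × 0.11 × 0.14 × 0.13 = 329.18886 kJ/m²/yr
Pathway 2: 898000 × 0.06 × 0.11 × 0.17 × 0.09 = 90.68004 kJ/m²/yr
Total at Species P: 329.18886 + 90.68004 = 419.8689 kJ/m²/yr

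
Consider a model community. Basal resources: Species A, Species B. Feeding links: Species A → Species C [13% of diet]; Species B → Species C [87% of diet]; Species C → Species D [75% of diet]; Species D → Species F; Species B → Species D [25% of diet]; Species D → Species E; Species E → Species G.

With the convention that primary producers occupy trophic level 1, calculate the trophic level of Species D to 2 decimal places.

2.75

Species C: 1 + (0.87×1 + 0.13×1) = 2
Species D: 1 + (0.75×2 + 0.25×1) = 2.75
Species E: 1 + 2.75 = 3.75
Species F: 1 + 2.75 = 3.75
Species G: 1 + 3.75 = 4.75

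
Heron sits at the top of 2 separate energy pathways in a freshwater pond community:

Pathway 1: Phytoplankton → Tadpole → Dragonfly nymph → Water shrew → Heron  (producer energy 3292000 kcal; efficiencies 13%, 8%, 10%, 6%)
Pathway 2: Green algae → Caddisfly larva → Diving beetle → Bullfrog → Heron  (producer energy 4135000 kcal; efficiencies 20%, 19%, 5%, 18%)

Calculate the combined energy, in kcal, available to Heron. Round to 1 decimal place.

1619.6 kcal

Pathway 1: 3292000 × 0.13 × 0.08 × 0.1 × 0.06 = 205.4208 kcal
Pathway 2: 4135000 × 0.2 × 0.19 × 0.05 × 0.18 = 1414.17 kcal
Total at Heron: 205.4208 + 1414.17 = 1619.5908 kcal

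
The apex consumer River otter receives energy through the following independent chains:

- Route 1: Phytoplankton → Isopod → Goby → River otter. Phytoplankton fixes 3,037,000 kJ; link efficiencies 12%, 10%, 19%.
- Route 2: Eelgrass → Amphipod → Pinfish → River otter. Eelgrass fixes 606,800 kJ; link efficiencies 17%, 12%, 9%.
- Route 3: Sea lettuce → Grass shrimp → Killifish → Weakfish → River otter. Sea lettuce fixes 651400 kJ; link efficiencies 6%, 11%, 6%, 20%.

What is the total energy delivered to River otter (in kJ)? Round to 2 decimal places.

8090.04 kJ

Route 1: 3037000 × 0.12 × 0.1 × 0.19 = 6924.36 kJ
Route 2: 606800 × 0.17 × 0.12 × 0.09 = 1114.0848 kJ
Route 3: 651400 × 0.06 × 0.11 × 0.06 × 0.2 = 51.59088 kJ
Total at River otter: 6924.36 + 1114.0848 + 51.59088 = 8090.03568 kJ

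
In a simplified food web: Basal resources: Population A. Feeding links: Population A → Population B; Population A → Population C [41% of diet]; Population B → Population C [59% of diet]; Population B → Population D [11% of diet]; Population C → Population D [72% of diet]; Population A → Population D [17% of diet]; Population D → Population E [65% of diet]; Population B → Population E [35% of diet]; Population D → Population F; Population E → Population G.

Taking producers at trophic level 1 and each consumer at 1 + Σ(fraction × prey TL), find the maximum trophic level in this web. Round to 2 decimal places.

Population B: 1 + 1 = 2
Population C: 1 + (0.41×1 + 0.59×2) = 2.59
Population D: 1 + (0.11×2 + 0.72×2.59 + 0.17×1) = 3.2548
Population E: 1 + (0.65×3.2548 + 0.35×2) = 3.81562
Population F: 1 + 3.2548 = 4.2548
Population G: 1 + 3.81562 = 4.81562

4.82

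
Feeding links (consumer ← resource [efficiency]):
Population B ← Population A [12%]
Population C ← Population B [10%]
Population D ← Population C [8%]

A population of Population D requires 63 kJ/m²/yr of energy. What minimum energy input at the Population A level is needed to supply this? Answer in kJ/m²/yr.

Cumulative transfer efficiency: 0.12 × 0.1 × 0.08 = 0.00096
Population A energy = 63 / 0.00096 = 65625 kJ/m²/yr

65625 kJ/m²/yr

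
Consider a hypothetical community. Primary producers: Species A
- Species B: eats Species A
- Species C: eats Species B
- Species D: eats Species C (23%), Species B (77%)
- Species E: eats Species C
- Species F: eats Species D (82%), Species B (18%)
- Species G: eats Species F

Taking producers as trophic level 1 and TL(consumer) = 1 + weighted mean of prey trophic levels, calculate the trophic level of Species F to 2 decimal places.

4.01

Species B: 1 + 1 = 2
Species C: 1 + 2 = 3
Species D: 1 + (0.23×3 + 0.77×2) = 3.23
Species E: 1 + 3 = 4
Species F: 1 + (0.82×3.23 + 0.18×2) = 4.0086
Species G: 1 + 4.0086 = 5.0086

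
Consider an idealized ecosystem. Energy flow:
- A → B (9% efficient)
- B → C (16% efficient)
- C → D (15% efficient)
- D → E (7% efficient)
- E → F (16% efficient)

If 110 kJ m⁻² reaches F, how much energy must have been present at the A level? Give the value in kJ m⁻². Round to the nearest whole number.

4546958 kJ m⁻²

Cumulative transfer efficiency: 0.09 × 0.16 × 0.15 × 0.07 × 0.16 = 0.000024192
A energy = 110 / 0.000024192 = 4546958 kJ m⁻²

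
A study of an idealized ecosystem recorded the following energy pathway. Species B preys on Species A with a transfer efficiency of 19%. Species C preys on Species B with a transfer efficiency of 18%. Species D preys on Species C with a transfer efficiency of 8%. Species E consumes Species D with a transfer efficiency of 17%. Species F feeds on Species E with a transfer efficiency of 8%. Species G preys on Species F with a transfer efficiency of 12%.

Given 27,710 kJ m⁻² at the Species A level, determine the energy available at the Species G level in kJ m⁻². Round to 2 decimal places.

0.12 kJ m⁻²

Species B: 27710 × 0.19 = 5264.9 kJ m⁻²
Species C: 5264.9 × 0.18 = 947.682 kJ m⁻²
Species D: 947.682 × 0.08 = 75.81456 kJ m⁻²
Species E: 75.81456 × 0.17 = 12.8884752 kJ m⁻²
Species F: 12.8884752 × 0.08 = 1.031078016 kJ m⁻²
Species G: 1.031078016 × 0.12 = 0.12372936192 kJ m⁻²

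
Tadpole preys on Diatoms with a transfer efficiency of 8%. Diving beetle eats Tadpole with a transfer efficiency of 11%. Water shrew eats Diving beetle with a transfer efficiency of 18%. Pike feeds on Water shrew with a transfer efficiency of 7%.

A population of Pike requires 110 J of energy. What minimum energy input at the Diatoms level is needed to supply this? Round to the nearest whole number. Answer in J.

992063 J

Cumulative transfer efficiency: 0.08 × 0.11 × 0.18 × 0.07 = 0.00011088
Diatoms energy = 110 / 0.00011088 = 992063 J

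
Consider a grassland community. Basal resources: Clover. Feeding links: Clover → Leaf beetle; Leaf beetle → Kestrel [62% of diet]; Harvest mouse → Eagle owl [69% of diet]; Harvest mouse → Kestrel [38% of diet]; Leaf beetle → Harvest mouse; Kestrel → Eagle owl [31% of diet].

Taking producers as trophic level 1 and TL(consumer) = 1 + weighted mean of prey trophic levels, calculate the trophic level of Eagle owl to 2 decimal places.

4.12

Leaf beetle: 1 + 1 = 2
Harvest mouse: 1 + 2 = 3
Kestrel: 1 + (0.62×2 + 0.38×3) = 3.38
Eagle owl: 1 + (0.31×3.38 + 0.69×3) = 4.1178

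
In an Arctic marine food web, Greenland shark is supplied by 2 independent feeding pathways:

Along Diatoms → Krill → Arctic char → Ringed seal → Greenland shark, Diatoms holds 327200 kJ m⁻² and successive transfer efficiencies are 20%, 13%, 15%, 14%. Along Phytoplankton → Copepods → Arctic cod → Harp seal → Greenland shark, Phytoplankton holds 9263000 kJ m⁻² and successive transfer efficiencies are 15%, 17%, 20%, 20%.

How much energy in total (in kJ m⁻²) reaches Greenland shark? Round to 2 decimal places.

9626.91 kJ m⁻²

Via Diatoms: 327200 × 0.2 × 0.13 × 0.15 × 0.14 = 178.6512 kJ m⁻²
Via Phytoplankton: 9263000 × 0.15 × 0.17 × 0.2 × 0.2 = 9448.26 kJ m⁻²
Total at Greenland shark: 178.6512 + 9448.26 = 9626.9112 kJ m⁻²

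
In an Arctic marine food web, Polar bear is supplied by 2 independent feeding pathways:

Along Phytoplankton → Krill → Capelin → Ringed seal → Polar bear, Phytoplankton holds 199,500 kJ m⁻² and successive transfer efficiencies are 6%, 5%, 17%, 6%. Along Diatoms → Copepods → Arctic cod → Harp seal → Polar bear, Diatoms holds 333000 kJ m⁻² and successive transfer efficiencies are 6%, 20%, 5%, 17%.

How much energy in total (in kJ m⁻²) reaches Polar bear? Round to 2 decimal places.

40.07 kJ m⁻²

Via Phytoplankton: 199500 × 0.06 × 0.05 × 0.17 × 0.06 = 6.1047 kJ m⁻²
Via Diatoms: 333000 × 0.06 × 0.2 × 0.05 × 0.17 = 33.966 kJ m⁻²
Total at Polar bear: 6.1047 + 33.966 = 40.0707 kJ m⁻²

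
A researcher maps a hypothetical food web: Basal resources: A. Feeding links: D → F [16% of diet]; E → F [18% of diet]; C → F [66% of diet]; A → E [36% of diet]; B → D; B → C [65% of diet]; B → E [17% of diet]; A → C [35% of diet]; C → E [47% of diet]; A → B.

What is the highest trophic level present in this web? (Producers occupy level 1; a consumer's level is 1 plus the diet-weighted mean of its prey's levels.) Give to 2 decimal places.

3.76

B: 1 + 1 = 2
C: 1 + (0.35×1 + 0.65×2) = 2.65
D: 1 + 2 = 3
E: 1 + (0.47×2.65 + 0.17×2 + 0.36×1) = 2.9455
F: 1 + (0.16×3 + 0.66×2.65 + 0.18×2.9455) = 3.75919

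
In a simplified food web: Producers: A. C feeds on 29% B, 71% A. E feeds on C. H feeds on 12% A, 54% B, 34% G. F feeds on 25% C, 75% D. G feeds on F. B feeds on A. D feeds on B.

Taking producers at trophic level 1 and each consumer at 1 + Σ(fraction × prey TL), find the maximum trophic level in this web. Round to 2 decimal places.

B: 1 + 1 = 2
C: 1 + (0.29×2 + 0.71×1) = 2.29
D: 1 + 2 = 3
E: 1 + 2.29 = 3.29
F: 1 + (0.25×2.29 + 0.75×3) = 3.8225
G: 1 + 3.8225 = 4.8225
H: 1 + (0.12×1 + 0.54×2 + 0.34×4.8225) = 3.83965

4.82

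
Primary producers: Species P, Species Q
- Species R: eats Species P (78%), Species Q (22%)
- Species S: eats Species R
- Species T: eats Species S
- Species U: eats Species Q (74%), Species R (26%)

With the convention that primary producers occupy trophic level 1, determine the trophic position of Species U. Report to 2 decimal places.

Species R: 1 + (0.78×1 + 0.22×1) = 2
Species S: 1 + 2 = 3
Species T: 1 + 3 = 4
Species U: 1 + (0.74×1 + 0.26×2) = 2.26

2.26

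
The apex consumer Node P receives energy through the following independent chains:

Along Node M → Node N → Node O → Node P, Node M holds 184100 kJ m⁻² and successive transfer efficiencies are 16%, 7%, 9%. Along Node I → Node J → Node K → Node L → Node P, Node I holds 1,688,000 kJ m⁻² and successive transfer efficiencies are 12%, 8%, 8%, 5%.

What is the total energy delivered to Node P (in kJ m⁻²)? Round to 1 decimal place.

Via Node M: 184100 × 0.16 × 0.07 × 0.09 = 185.5728 kJ m⁻²
Via Node I: 1688000 × 0.12 × 0.08 × 0.08 × 0.05 = 64.8192 kJ m⁻²
Total at Node P: 185.5728 + 64.8192 = 250.392 kJ m⁻²

250.4 kJ m⁻²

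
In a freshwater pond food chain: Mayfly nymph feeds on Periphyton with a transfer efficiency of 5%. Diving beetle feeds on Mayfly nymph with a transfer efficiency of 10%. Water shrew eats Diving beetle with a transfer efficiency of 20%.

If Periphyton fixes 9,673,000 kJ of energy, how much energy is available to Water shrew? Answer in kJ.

Mayfly nymph: 9673000 × 0.05 = 483650 kJ
Diving beetle: 483650 × 0.1 = 48365 kJ
Water shrew: 48365 × 0.2 = 9673 kJ

9673 kJ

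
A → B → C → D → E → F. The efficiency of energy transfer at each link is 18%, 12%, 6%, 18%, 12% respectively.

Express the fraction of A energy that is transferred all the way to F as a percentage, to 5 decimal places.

Product of link efficiencies: 0.18 × 0.12 × 0.06 × 0.18 × 0.12 = 0.0000279936
As a percentage: 0.0000279936 × 100 = 0.00280%

0.00280%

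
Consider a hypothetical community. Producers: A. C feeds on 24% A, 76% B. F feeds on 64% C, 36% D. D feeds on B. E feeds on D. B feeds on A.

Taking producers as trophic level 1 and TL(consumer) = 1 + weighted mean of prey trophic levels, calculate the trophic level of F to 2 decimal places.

3.85

B: 1 + 1 = 2
C: 1 + (0.24×1 + 0.76×2) = 2.76
D: 1 + 2 = 3
E: 1 + 3 = 4
F: 1 + (0.64×2.76 + 0.36×3) = 3.8464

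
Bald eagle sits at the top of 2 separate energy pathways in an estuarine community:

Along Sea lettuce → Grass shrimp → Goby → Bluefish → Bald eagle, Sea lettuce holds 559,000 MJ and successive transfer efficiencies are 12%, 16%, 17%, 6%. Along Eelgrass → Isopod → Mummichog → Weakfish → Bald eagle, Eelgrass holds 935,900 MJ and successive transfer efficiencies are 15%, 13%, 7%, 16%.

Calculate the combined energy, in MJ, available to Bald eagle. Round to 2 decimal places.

Via Sea lettuce: 559000 × 0.12 × 0.16 × 0.17 × 0.06 = 109.47456 MJ
Via Eelgrass: 935900 × 0.15 × 0.13 × 0.07 × 0.16 = 204.40056 MJ
Total at Bald eagle: 109.47456 + 204.40056 = 313.87512 MJ

313.88 MJ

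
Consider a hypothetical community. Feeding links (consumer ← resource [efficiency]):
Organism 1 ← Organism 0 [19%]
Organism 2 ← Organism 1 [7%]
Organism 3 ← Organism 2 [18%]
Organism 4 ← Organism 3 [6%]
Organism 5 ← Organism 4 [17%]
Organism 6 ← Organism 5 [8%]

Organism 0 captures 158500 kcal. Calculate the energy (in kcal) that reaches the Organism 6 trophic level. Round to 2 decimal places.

0.31 kcal

Organism 1: 158500 × 0.19 = 30115 kcal
Organism 2: 30115 × 0.07 = 2108.05 kcal
Organism 3: 2108.05 × 0.18 = 379.449 kcal
Organism 4: 379.449 × 0.06 = 22.76694 kcal
Organism 5: 22.76694 × 0.17 = 3.8703798 kcal
Organism 6: 3.8703798 × 0.08 = 0.309630384 kcal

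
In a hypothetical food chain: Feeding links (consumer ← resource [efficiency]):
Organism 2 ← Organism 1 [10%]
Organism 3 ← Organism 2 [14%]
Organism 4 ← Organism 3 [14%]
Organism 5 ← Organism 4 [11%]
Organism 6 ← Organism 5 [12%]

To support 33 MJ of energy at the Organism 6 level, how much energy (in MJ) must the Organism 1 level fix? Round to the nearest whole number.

1275510 MJ

Cumulative transfer efficiency: 0.1 × 0.14 × 0.14 × 0.11 × 0.12 = 0.000025872
Organism 1 energy = 33 / 0.000025872 = 1275510 MJ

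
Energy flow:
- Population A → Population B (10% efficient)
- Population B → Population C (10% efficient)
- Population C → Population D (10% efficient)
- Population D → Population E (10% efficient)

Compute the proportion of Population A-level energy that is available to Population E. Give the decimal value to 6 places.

Product of link efficiencies: 0.1 × 0.1 × 0.1 × 0.1 = 0.0001

0.000100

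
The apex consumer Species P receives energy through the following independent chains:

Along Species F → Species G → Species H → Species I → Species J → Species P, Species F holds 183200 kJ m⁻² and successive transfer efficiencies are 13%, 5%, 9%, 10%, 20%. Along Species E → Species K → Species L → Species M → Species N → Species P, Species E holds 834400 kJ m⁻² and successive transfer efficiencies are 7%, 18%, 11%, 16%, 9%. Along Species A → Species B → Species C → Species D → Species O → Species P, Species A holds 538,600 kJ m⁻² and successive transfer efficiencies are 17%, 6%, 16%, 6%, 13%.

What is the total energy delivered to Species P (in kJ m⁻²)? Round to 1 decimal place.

25.7 kJ m⁻²

Via Species F: 183200 × 0.13 × 0.05 × 0.09 × 0.1 × 0.2 = 2.14344 kJ m⁻²
Via Species E: 834400 × 0.07 × 0.18 × 0.11 × 0.16 × 0.09 = 16.65328896 kJ m⁻²
Via Species A: 538600 × 0.17 × 0.06 × 0.16 × 0.06 × 0.13 = 6.85616256 kJ m⁻²
Total at Species P: 2.14344 + 16.65328896 + 6.85616256 = 25.65289152 kJ m⁻²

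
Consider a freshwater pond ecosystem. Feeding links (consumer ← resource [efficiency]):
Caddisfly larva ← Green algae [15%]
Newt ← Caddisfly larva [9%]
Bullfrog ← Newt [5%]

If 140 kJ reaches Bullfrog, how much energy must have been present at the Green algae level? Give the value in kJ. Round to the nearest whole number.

Cumulative transfer efficiency: 0.15 × 0.09 × 0.05 = 0.000675
Green algae energy = 140 / 0.000675 = 207407 kJ

207407 kJ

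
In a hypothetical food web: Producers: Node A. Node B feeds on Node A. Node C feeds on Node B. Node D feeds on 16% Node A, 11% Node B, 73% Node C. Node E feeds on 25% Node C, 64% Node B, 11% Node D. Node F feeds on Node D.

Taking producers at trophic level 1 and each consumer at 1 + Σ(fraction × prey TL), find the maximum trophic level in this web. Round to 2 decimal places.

4.57

Node B: 1 + 1 = 2
Node C: 1 + 2 = 3
Node D: 1 + (0.16×1 + 0.11×2 + 0.73×3) = 3.57
Node E: 1 + (0.25×3 + 0.64×2 + 0.11×3.57) = 3.4227
Node F: 1 + 3.57 = 4.57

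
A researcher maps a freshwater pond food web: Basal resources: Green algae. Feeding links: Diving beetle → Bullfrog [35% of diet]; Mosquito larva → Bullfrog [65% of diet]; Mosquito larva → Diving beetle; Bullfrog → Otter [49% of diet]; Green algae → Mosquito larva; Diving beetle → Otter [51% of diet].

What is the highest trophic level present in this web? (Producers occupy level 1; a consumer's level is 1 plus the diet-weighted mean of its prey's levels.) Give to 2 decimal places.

4.17

Mosquito larva: 1 + 1 = 2
Diving beetle: 1 + 2 = 3
Bullfrog: 1 + (0.35×3 + 0.65×2) = 3.35
Otter: 1 + (0.49×3.35 + 0.51×3) = 4.1715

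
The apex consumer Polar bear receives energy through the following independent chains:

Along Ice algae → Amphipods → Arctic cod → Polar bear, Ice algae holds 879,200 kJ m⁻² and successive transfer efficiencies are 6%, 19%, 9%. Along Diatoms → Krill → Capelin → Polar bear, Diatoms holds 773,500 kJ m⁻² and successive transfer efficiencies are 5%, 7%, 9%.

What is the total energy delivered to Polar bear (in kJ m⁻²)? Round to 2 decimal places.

Via Ice algae: 879200 × 0.06 × 0.19 × 0.09 = 902.0592 kJ m⁻²
Via Diatoms: 773500 × 0.05 × 0.07 × 0.09 = 243.6525 kJ m⁻²
Total at Polar bear: 902.0592 + 243.6525 = 1145.7117 kJ m⁻²

1145.71 kJ m⁻²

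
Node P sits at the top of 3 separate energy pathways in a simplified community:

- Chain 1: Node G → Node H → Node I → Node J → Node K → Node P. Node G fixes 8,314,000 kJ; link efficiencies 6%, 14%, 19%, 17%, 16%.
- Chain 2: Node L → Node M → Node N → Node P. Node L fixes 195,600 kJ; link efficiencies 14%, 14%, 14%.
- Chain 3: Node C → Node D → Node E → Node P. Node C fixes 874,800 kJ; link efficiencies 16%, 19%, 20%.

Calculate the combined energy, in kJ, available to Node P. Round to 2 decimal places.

6216.43 kJ

Chain 1: 8314000 × 0.06 × 0.14 × 0.19 × 0.17 × 0.16 = 360.9207168 kJ
Chain 2: 195600 × 0.14 × 0.14 × 0.14 = 536.7264 kJ
Chain 3: 874800 × 0.16 × 0.19 × 0.2 = 5318.784 kJ
Total at Node P: 360.9207168 + 536.7264 + 5318.784 = 6216.4311168 kJ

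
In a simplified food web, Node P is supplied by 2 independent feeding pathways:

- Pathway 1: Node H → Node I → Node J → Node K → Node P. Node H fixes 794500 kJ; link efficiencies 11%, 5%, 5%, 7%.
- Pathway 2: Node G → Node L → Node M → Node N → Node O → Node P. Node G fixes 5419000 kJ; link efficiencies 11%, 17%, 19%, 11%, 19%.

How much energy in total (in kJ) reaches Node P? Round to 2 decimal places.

417.70 kJ

Pathway 1: 794500 × 0.11 × 0.05 × 0.05 × 0.07 = 15.294125 kJ
Pathway 2: 5419000 × 0.11 × 0.17 × 0.19 × 0.11 × 0.19 = 402.4024763 kJ
Total at Node P: 15.294125 + 402.4024763 = 417.6966013 kJ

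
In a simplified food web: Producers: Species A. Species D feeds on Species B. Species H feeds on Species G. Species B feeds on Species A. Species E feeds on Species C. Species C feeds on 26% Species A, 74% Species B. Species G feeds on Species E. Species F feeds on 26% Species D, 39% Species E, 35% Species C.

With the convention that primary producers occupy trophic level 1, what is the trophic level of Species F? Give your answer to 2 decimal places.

Species B: 1 + 1 = 2
Species C: 1 + (0.26×1 + 0.74×2) = 2.74
Species D: 1 + 2 = 3
Species E: 1 + 2.74 = 3.74
Species F: 1 + (0.26×3 + 0.39×3.74 + 0.35×2.74) = 4.1976
Species G: 1 + 3.74 = 4.74
Species H: 1 + 4.74 = 5.74

4.20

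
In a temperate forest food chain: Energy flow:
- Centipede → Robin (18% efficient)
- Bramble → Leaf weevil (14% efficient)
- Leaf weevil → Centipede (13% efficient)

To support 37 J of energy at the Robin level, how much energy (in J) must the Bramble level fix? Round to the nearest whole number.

11294 J

Cumulative transfer efficiency: 0.14 × 0.13 × 0.18 = 0.003276
Bramble energy = 37 / 0.003276 = 11294 J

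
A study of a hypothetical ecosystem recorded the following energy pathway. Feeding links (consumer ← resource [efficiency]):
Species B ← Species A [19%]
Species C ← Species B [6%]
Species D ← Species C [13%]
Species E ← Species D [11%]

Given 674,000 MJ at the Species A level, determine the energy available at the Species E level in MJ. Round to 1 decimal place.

Species B: 674000 × 0.19 = 128060 MJ
Species C: 128060 × 0.06 = 7683.6 MJ
Species D: 7683.6 × 0.13 = 998.868 MJ
Species E: 998.868 × 0.11 = 109.87548 MJ

109.9 MJ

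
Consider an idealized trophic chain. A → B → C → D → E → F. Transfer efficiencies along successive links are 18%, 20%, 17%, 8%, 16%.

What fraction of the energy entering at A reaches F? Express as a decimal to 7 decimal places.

0.0000783

Product of link efficiencies: 0.18 × 0.2 × 0.17 × 0.08 × 0.16 = 0.000078336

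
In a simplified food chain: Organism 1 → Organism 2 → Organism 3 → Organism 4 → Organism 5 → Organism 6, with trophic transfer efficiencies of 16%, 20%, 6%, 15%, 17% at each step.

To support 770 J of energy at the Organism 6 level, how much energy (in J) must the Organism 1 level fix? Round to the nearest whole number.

15727124 J

Cumulative transfer efficiency: 0.16 × 0.2 × 0.06 × 0.15 × 0.17 = 0.00004896
Organism 1 energy = 770 / 0.00004896 = 15727124 J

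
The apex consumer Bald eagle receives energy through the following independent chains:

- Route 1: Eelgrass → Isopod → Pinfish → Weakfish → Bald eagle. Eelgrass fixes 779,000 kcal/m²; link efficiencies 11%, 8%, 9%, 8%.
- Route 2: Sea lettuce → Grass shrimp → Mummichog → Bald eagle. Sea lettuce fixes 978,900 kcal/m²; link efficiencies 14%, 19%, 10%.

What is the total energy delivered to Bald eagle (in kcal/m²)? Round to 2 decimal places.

2653.23 kcal/m²

Route 1: 779000 × 0.11 × 0.08 × 0.09 × 0.08 = 49.35744 kcal/m²
Route 2: 978900 × 0.14 × 0.19 × 0.1 = 2603.874 kcal/m²
Total at Bald eagle: 49.35744 + 2603.874 = 2653.23144 kcal/m²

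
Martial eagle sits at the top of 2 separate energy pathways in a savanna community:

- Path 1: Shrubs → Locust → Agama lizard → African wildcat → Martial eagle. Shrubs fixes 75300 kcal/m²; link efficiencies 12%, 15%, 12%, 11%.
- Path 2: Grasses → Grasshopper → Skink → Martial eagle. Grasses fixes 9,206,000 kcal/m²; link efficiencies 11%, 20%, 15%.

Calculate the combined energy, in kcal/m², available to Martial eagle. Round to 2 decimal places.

Path 1: 75300 × 0.12 × 0.15 × 0.12 × 0.11 = 17.89128 kcal/m²
Path 2: 9206000 × 0.11 × 0.2 × 0.15 = 30379.8 kcal/m²
Total at Martial eagle: 17.89128 + 30379.8 = 30397.69128 kcal/m²

30397.69 kcal/m²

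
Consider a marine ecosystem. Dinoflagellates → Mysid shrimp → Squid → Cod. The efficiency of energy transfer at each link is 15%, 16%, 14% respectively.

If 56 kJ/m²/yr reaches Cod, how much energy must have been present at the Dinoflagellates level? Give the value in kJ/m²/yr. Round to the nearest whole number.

16667 kJ/m²/yr

Cumulative transfer efficiency: 0.15 × 0.16 × 0.14 = 0.00336
Dinoflagellates energy = 56 / 0.00336 = 16667 kJ/m²/yr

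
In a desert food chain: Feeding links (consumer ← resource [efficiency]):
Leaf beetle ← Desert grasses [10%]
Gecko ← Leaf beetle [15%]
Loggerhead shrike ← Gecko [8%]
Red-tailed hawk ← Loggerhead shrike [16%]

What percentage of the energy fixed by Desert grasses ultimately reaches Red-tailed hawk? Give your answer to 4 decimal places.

Product of link efficiencies: 0.1 × 0.15 × 0.08 × 0.16 = 0.000192
As a percentage: 0.000192 × 100 = 0.0192%

0.0192%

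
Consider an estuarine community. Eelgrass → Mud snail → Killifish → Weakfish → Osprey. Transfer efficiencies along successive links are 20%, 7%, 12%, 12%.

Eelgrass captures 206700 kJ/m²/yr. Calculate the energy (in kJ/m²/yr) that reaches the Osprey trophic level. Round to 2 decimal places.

41.67 kJ/m²/yr

Mud snail: 206700 × 0.2 = 41340 kJ/m²/yr
Killifish: 41340 × 0.07 = 2893.8 kJ/m²/yr
Weakfish: 2893.8 × 0.12 = 347.256 kJ/m²/yr
Osprey: 347.256 × 0.12 = 41.67072 kJ/m²/yr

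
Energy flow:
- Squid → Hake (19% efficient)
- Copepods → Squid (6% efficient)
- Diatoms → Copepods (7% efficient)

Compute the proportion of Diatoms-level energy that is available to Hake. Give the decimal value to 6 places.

Product of link efficiencies: 0.07 × 0.06 × 0.19 = 0.000798

0.000798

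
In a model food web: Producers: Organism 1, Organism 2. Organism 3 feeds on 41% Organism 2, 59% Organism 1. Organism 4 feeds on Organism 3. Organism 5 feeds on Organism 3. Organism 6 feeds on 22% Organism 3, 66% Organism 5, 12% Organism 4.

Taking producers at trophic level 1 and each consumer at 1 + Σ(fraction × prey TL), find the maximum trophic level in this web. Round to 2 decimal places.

3.78

Organism 3: 1 + (0.41×1 + 0.59×1) = 2
Organism 4: 1 + 2 = 3
Organism 5: 1 + 2 = 3
Organism 6: 1 + (0.22×2 + 0.66×3 + 0.12×3) = 3.78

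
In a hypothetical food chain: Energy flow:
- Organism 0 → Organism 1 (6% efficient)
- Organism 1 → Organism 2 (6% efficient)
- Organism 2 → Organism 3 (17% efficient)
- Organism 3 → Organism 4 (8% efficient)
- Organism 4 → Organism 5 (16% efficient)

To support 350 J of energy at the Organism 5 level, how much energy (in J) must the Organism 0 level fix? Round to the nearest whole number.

Cumulative transfer efficiency: 0.06 × 0.06 × 0.17 × 0.08 × 0.16 = 0.0000078336
Organism 0 energy = 350 / 0.0000078336 = 44679330 J

44679330 J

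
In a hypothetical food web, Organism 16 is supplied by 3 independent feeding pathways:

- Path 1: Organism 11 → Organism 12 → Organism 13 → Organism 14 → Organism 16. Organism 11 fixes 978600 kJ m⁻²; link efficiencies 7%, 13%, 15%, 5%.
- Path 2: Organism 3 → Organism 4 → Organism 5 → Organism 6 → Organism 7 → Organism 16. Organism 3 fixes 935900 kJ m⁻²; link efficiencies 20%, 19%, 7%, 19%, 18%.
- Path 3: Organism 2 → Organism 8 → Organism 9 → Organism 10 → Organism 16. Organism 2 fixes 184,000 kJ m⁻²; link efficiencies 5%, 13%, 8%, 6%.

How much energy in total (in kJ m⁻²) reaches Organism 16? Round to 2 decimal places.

157.67 kJ m⁻²

Path 1: 978600 × 0.07 × 0.13 × 0.15 × 0.05 = 66.78945 kJ m⁻²
Path 2: 935900 × 0.2 × 0.19 × 0.07 × 0.19 × 0.18 = 85.1406948 kJ m⁻²
Path 3: 184000 × 0.05 × 0.13 × 0.08 × 0.06 = 5.7408 kJ m⁻²
Total at Organism 16: 66.78945 + 85.1406948 + 5.7408 = 157.6709448 kJ m⁻²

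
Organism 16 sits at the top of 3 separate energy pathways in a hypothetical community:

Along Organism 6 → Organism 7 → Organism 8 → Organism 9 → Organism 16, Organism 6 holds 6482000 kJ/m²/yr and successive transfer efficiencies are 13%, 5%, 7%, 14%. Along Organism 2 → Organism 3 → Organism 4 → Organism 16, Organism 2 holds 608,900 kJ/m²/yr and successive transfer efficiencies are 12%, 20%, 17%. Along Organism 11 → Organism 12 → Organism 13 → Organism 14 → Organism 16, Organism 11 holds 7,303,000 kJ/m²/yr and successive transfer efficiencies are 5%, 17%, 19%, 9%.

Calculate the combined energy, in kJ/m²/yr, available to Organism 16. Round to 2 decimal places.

3958.71 kJ/m²/yr

Via Organism 6: 6482000 × 0.13 × 0.05 × 0.07 × 0.14 = 412.9034 kJ/m²/yr
Via Organism 2: 608900 × 0.12 × 0.2 × 0.17 = 2484.312 kJ/m²/yr
Via Organism 11: 7303000 × 0.05 × 0.17 × 0.19 × 0.09 = 1061.49105 kJ/m²/yr
Total at Organism 16: 412.9034 + 2484.312 + 1061.49105 = 3958.70645 kJ/m²/yr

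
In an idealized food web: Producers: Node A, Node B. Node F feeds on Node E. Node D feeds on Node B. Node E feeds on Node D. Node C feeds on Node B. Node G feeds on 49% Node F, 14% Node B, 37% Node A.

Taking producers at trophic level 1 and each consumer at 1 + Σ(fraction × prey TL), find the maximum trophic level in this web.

4

Node C: 1 + 1 = 2
Node D: 1 + 1 = 2
Node E: 1 + 2 = 3
Node F: 1 + 3 = 4
Node G: 1 + (0.49×4 + 0.14×1 + 0.37×1) = 3.47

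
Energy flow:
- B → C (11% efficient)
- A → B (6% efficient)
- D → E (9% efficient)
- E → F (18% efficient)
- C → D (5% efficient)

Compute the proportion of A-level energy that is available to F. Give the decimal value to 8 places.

0.00000535

Product of link efficiencies: 0.06 × 0.11 × 0.05 × 0.09 × 0.18 = 0.000005346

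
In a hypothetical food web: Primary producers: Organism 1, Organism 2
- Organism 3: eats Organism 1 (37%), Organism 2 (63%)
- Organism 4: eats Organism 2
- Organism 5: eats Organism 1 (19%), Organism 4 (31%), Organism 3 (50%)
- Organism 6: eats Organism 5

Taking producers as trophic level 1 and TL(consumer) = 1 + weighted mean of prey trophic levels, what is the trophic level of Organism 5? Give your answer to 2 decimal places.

Organism 3: 1 + (0.37×1 + 0.63×1) = 2
Organism 4: 1 + 1 = 2
Organism 5: 1 + (0.19×1 + 0.31×2 + 0.5×2) = 2.81
Organism 6: 1 + 2.81 = 3.81

2.81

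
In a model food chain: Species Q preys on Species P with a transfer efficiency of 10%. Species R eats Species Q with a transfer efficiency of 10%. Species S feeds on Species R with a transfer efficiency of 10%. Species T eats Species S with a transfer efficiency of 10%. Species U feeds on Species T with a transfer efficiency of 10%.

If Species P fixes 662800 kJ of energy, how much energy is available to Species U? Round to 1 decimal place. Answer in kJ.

Species Q: 662800 × 0.1 = 66280 kJ
Species R: 66280 × 0.1 = 6628 kJ
Species S: 6628 × 0.1 = 662.8 kJ
Species T: 662.8 × 0.1 = 66.28 kJ
Species U: 66.28 × 0.1 = 6.628 kJ

6.6 kJ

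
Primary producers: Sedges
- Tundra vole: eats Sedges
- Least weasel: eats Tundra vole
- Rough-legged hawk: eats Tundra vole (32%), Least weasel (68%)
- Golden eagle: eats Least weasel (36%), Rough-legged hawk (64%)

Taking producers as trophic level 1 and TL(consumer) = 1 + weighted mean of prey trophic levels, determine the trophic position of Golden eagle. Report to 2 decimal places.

4.44

Tundra vole: 1 + 1 = 2
Least weasel: 1 + 2 = 3
Rough-legged hawk: 1 + (0.32×2 + 0.68×3) = 3.68
Golden eagle: 1 + (0.36×3 + 0.64×3.68) = 4.4352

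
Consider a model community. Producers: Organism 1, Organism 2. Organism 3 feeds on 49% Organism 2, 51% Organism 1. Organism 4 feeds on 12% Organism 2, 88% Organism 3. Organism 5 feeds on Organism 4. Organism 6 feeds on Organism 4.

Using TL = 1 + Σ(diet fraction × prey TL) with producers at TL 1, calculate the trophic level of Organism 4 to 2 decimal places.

Organism 3: 1 + (0.49×1 + 0.51×1) = 2
Organism 4: 1 + (0.12×1 + 0.88×2) = 2.88
Organism 5: 1 + 2.88 = 3.88
Organism 6: 1 + 2.88 = 3.88

2.88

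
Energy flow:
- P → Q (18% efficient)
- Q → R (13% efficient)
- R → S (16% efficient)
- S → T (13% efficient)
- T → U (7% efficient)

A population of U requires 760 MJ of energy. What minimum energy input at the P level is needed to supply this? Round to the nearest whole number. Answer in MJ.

Cumulative transfer efficiency: 0.18 × 0.13 × 0.16 × 0.13 × 0.07 = 0.0000340704
P energy = 760 / 0.0000340704 = 22306753 MJ

22306753 MJ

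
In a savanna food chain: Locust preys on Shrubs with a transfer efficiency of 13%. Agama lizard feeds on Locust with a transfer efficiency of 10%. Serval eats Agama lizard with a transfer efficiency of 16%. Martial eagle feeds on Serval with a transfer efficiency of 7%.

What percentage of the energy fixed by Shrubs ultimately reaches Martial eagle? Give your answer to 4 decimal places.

Product of link efficiencies: 0.13 × 0.1 × 0.16 × 0.07 = 0.0001456
As a percentage: 0.0001456 × 100 = 0.0146%

0.0146%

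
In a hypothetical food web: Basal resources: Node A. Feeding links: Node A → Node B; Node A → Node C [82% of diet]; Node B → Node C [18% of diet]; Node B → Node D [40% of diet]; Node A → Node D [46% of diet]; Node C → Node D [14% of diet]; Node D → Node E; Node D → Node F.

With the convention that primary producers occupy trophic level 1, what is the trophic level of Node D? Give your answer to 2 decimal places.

Node B: 1 + 1 = 2
Node C: 1 + (0.82×1 + 0.18×2) = 2.18
Node D: 1 + (0.4×2 + 0.46×1 + 0.14×2.18) = 2.5652
Node E: 1 + 2.5652 = 3.5652
Node F: 1 + 2.5652 = 3.5652

2.57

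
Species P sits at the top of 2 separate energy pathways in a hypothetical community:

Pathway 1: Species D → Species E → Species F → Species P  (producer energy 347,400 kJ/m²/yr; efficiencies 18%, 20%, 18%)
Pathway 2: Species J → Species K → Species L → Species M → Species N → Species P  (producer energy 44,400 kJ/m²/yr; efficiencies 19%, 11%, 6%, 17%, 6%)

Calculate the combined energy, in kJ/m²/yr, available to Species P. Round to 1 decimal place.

2251.7 kJ/m²/yr

Pathway 1: 347400 × 0.18 × 0.2 × 0.18 = 2251.152 kJ/m²/yr
Pathway 2: 44400 × 0.19 × 0.11 × 0.06 × 0.17 × 0.06 = 0.56791152 kJ/m²/yr
Total at Species P: 2251.152 + 0.56791152 = 2251.71991152 kJ/m²/yr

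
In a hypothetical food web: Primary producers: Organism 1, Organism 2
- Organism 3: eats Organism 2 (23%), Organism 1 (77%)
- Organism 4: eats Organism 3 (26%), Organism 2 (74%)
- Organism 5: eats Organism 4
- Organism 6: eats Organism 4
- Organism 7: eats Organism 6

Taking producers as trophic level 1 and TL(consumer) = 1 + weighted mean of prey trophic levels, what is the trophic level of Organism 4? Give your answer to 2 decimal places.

Organism 3: 1 + (0.23×1 + 0.77×1) = 2
Organism 4: 1 + (0.26×2 + 0.74×1) = 2.26
Organism 5: 1 + 2.26 = 3.26
Organism 6: 1 + 2.26 = 3.26
Organism 7: 1 + 3.26 = 4.26

2.26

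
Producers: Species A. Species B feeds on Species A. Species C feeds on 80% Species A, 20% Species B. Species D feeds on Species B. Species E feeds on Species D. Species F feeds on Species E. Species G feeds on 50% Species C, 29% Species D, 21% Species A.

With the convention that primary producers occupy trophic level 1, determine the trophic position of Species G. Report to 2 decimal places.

3.18

Species B: 1 + 1 = 2
Species C: 1 + (0.8×1 + 0.2×2) = 2.2
Species D: 1 + 2 = 3
Species E: 1 + 3 = 4
Species F: 1 + 4 = 5
Species G: 1 + (0.5×2.2 + 0.29×3 + 0.21×1) = 3.18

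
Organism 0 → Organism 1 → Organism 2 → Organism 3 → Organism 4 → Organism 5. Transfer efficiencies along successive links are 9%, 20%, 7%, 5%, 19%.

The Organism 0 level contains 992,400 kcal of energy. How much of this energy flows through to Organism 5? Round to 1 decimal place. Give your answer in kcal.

11.9 kcal

Organism 1: 992400 × 0.09 = 89316 kcal
Organism 2: 89316 × 0.2 = 17863.2 kcal
Organism 3: 17863.2 × 0.07 = 1250.424 kcal
Organism 4: 1250.424 × 0.05 = 62.5212 kcal
Organism 5: 62.5212 × 0.19 = 11.879028 kcal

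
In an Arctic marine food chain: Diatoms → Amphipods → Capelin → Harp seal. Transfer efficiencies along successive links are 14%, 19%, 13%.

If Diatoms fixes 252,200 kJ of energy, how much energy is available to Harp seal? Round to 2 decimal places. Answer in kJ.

Amphipods: 252200 × 0.14 = 35308 kJ
Capelin: 35308 × 0.19 = 6708.52 kJ
Harp seal: 6708.52 × 0.13 = 872.1076 kJ

872.11 kJ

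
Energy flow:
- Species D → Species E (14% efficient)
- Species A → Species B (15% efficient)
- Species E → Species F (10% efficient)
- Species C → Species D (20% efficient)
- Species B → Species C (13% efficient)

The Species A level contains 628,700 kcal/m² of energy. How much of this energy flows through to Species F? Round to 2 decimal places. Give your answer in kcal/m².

Species B: 628700 × 0.15 = 94305 kcal/m²
Species C: 94305 × 0.13 = 12259.65 kcal/m²
Species D: 12259.65 × 0.2 = 2451.93 kcal/m²
Species E: 2451.93 × 0.14 = 343.2702 kcal/m²
Species F: 343.2702 × 0.1 = 34.32702 kcal/m²

34.33 kcal/m²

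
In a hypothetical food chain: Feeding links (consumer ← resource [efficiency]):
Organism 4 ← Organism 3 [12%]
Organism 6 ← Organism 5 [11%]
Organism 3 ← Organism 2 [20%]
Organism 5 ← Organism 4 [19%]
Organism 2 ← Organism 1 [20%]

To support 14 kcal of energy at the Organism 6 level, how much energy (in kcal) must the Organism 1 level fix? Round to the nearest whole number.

139553 kcal

Cumulative transfer efficiency: 0.2 × 0.2 × 0.12 × 0.19 × 0.11 = 0.00010032
Organism 1 energy = 14 / 0.00010032 = 139553 kcal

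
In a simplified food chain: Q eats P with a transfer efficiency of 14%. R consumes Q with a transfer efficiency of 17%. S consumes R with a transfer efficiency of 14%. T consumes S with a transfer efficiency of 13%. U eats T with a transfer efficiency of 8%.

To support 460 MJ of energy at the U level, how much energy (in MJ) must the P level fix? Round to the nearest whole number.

13274541 MJ

Cumulative transfer efficiency: 0.14 × 0.17 × 0.14 × 0.13 × 0.08 = 0.0000346528
P energy = 460 / 0.0000346528 = 13274541 MJ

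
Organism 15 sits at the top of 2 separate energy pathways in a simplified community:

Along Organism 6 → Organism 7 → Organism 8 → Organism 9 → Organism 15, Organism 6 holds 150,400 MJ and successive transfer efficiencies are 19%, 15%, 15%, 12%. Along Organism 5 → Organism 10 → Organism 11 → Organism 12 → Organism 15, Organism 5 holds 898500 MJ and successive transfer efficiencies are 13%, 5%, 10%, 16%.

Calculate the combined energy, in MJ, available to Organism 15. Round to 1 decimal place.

Via Organism 6: 150400 × 0.19 × 0.15 × 0.15 × 0.12 = 77.1552 MJ
Via Organism 5: 898500 × 0.13 × 0.05 × 0.1 × 0.16 = 93.444 MJ
Total at Organism 15: 77.1552 + 93.444 = 170.5992 MJ

170.6 MJ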